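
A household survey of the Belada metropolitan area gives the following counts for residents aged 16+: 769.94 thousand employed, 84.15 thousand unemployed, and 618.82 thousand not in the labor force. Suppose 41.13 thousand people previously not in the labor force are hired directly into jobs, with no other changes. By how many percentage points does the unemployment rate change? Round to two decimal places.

Initially, labor force = 769.94 + 84.15 = 854.09 thousand, so u = 84.15/854.09 = 9.85%.
After the change, employed and labor force both rise by 41.13; unemployed unchanged → E = 811.07, U = 84.15, labor force = 895.22 thousand.
New unemployment rate = 84.15 / 895.22 = 9.40%.
Change = 9.40% − 9.85% = −0.45 percentage points.

The unemployment rate changes by −0.45 percentage points.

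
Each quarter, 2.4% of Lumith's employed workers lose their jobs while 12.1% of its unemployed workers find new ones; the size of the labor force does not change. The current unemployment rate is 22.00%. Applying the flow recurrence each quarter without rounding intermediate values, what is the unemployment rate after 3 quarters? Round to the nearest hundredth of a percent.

Unemployment rate after three quarters ≈ 19.96%.

With a fixed labor force, u_{t+1} = u_t + s·(1−u_t) − f·u_t = u_t·(1−s−f) + s.
Here 1−s−f = 0.855 and s = 0.024.
u_1 = 0.220000 × 0.855 + 0.024 = 0.212100.
u_2 = 0.212100 × 0.855 + 0.024 = 0.205345.
u_3 = 0.205345 × 0.855 + 0.024 = 0.199570.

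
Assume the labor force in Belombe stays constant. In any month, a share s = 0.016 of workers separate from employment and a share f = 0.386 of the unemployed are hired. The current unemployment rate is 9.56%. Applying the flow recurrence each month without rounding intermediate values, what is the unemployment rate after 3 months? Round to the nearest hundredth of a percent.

Unemployment rate after three months ≈ 5.17%.

With a fixed labor force, u_{t+1} = u_t + s·(1−u_t) − f·u_t = u_t·(1−s−f) + s.
Here 1−s−f = 0.598 and s = 0.016.
u_1 = 0.095600 × 0.598 + 0.016 = 0.073169.
u_2 = 0.073169 × 0.598 + 0.016 = 0.059755.
u_3 = 0.059755 × 0.598 + 0.016 = 0.051733.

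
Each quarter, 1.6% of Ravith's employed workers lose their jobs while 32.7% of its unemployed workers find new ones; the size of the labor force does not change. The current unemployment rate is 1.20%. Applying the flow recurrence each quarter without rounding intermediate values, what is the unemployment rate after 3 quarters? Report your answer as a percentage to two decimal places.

Unemployment rate after three quarters ≈ 3.68%.

With a fixed labor force, u_{t+1} = u_t + s·(1−u_t) − f·u_t = u_t·(1−s−f) + s.
Here 1−s−f = 0.657 and s = 0.016.
u_1 = 0.012000 × 0.657 + 0.016 = 0.023884.
u_2 = 0.023884 × 0.657 + 0.016 = 0.031692.
u_3 = 0.031692 × 0.657 + 0.016 = 0.036822.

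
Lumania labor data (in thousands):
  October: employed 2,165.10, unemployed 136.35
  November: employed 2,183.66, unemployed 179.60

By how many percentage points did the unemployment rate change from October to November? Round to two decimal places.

October: labor force = 2,165.10 + 136.35 = 2,301.45; u = 136.35/2,301.45 = 5.92%.
November: labor force = 2,183.66 + 179.60 = 2,363.26; u = 179.60/2,363.26 = 7.60%.
Change = 7.60% − 5.92% = +1.68 pp.

The unemployment rate changed by +1.68 percentage points.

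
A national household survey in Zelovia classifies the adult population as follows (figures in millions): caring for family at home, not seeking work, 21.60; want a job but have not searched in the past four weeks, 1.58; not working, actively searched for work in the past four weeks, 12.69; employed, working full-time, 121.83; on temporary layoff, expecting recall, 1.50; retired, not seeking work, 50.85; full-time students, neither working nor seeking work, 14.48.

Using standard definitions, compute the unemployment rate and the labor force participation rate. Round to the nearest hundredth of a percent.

Unemployment rate ≈ 10.43%; labor force participation rate ≈ 60.58%.

Employed = 121.83 million.
Unemployed = 12.69 + 1.50 = 14.19 million (jobless and actively searching, or on temporary layoff).
Labor force = 121.83 + 14.19 = 136.02 million.
Not in labor force = 21.60 + 1.58 + 50.85 + 14.48 = 88.51 million (those not working and not actively searching are outside the labor force — including those who want a job but have given up searching).
Civilian working-age population = 136.02 + 88.51 = 224.53 million.
Unemployment rate = 14.19 / 136.02 = 10.43%.
Labor force participation rate = 136.02 / 224.53 = 60.58%.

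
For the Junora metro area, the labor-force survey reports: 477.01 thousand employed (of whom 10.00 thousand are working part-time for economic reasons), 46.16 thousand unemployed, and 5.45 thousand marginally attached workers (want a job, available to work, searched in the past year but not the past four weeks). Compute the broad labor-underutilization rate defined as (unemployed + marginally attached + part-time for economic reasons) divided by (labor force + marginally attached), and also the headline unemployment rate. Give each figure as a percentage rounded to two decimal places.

Broad underutilization rate ≈ 11.65%; headline unemployment rate ≈ 8.82%.

Labor force = 477.01 + 46.16 = 523.17 thousand.
Numerator = 46.16 + 5.45 + 10.00 = 61.61 thousand.
Denominator = 523.17 + 5.45 = 528.62 thousand.
Broad rate = 61.61 / 528.62 = 11.65%.
Headline unemployment rate = 46.16 / 523.17 = 8.82%.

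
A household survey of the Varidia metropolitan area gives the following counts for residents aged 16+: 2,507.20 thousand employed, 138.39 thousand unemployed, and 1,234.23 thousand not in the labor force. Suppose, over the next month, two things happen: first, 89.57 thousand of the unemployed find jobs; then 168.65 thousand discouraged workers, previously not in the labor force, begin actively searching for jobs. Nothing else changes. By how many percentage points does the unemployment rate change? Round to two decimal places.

Initially, labor force = 2,507.20 + 138.39 = 2,645.59 thousand, so u = 138.39/2,645.59 = 5.23%.
After the first change, unemployed falls and employed rises by 89.57; labor force unchanged → E = 2,596.77, U = 48.82, labor force = 2,645.59 thousand.
After the second change, unemployed and labor force both rise by 168.65 → E = 2,596.77, U = 217.47, labor force = 2,814.24 thousand.
New unemployment rate = 217.47 / 2,814.24 = 7.73%.
Change = 7.73% − 5.23% = +2.50 percentage points.

The unemployment rate changes by +2.50 percentage points.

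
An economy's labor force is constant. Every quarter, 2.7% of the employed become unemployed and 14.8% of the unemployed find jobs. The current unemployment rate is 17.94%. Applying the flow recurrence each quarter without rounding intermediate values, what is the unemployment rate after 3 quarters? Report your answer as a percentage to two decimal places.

With a fixed labor force, u_{t+1} = u_t + s·(1−u_t) − f·u_t = u_t·(1−s−f) + s.
Here 1−s−f = 0.825 and s = 0.027.
u_1 = 0.179400 × 0.825 + 0.027 = 0.175005.
u_2 = 0.175005 × 0.825 + 0.027 = 0.171379.
u_3 = 0.171379 × 0.825 + 0.027 = 0.168388.

Unemployment rate after three quarters ≈ 16.84%.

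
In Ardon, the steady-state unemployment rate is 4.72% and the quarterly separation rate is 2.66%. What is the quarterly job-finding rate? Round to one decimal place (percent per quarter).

From u* = s/(s+f): f = s·(1−u)/u.
f = 2.66 × (1 − 0.0472) / 0.0472 = 2.5344 / 0.0472 ≈ 53.7% per quarter.

Job-finding rate ≈ 53.7% per quarter.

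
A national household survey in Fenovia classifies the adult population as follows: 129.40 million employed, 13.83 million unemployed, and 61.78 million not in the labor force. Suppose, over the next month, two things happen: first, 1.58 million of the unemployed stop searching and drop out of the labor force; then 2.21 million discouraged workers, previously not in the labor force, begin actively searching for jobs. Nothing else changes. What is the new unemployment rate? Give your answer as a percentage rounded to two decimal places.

New unemployment rate ≈ 10.05%.

Initially, labor force = 129.40 + 13.83 = 143.23 million, so u = 13.83/143.23 = 9.66%.
After the first change, unemployed and labor force both fall by 1.58 → E = 129.40, U = 12.25, labor force = 141.65 million.
After the second change, unemployed and labor force both rise by 2.21 → E = 129.40, U = 14.46, labor force = 143.86 million.
New unemployment rate = 14.46 / 143.86 = 10.05%.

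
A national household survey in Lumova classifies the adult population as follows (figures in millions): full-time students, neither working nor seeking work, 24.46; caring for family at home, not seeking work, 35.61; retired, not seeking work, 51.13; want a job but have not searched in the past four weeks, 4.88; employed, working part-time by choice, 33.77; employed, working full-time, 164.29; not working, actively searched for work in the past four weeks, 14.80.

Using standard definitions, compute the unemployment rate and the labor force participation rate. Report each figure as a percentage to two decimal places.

Employed = 33.77 + 164.29 = 198.06 million.
Unemployed = 14.80 million.
Labor force = 198.06 + 14.80 = 212.86 million.
Not in labor force = 24.46 + 35.61 + 51.13 + 4.88 = 116.08 million (those not working and not actively searching are outside the labor force — including those who want a job but have given up searching).
Civilian working-age population = 212.86 + 116.08 = 328.94 million.
Unemployment rate = 14.80 / 212.86 = 6.95%.
Labor force participation rate = 212.86 / 328.94 = 64.71%.

Unemployment rate ≈ 6.95%; labor force participation rate ≈ 64.71%.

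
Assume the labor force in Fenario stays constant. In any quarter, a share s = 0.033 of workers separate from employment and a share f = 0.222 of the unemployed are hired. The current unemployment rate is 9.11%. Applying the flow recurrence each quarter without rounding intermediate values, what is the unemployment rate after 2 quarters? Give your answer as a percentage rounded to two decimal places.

Unemployment rate after two quarters ≈ 10.81%.

With a fixed labor force, u_{t+1} = u_t + s·(1−u_t) − f·u_t = u_t·(1−s−f) + s.
Here 1−s−f = 0.745 and s = 0.033.
u_1 = 0.091100 × 0.745 + 0.033 = 0.100870.
u_2 = 0.100870 × 0.745 + 0.033 = 0.108148.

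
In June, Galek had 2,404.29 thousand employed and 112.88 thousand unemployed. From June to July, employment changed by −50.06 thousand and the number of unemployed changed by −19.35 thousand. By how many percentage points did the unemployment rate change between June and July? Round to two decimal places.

June: labor force = 2,404.29 + 112.88 = 2,517.17; u = 112.88/2,517.17 = 4.48%.
July: labor force = 2,354.23 + 93.53 = 2,447.76; u = 93.53/2,447.76 = 3.82%.
Change = 3.82% − 4.48% = −0.66 pp.

The unemployment rate changed by −0.66 percentage points.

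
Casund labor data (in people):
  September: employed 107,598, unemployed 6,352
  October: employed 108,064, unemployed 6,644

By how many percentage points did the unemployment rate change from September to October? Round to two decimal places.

The unemployment rate changed by +0.22 percentage points.

September: labor force = 107,598 + 6,352 = 113,950; u = 6,352/113,950 = 5.57%.
October: labor force = 108,064 + 6,644 = 114,708; u = 6,644/114,708 = 5.79%.
Change = 5.79% − 5.57% = +0.22 pp.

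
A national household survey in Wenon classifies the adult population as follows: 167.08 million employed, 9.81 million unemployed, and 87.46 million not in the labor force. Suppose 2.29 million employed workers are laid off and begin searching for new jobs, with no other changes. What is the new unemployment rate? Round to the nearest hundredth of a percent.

Initially, labor force = 167.08 + 9.81 = 176.89 million, so u = 9.81/176.89 = 5.55%.
After the change, employed falls and unemployed rises by 2.29; labor force unchanged → E = 164.79, U = 12.10, labor force = 176.89 million.
New unemployment rate = 12.10 / 176.89 = 6.84%.

New unemployment rate ≈ 6.84%.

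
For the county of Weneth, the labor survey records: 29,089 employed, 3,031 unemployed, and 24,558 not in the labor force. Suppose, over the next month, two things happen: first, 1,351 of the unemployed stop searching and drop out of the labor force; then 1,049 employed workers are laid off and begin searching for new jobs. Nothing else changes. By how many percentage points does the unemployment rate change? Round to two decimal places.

Initially, labor force = 29,089 + 3,031 = 32,120, so u = 3,031/32,120 = 9.44%.
After the first change, unemployed and labor force both fall by 1,351 → E = 29,089, U = 1,680, labor force = 30,769.
After the second change, employed falls and unemployed rises by 1,049; labor force unchanged → E = 28,040, U = 2,729, labor force = 30,769.
New unemployment rate = 2,729 / 30,769 = 8.87%.
Change = 8.87% − 9.44% = −0.57 percentage points.

The unemployment rate changes by −0.57 percentage points.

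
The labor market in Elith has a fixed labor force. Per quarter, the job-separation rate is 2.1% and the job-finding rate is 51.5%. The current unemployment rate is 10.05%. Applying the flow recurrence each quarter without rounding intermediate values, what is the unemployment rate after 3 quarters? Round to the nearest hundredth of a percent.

With a fixed labor force, u_{t+1} = u_t + s·(1−u_t) − f·u_t = u_t·(1−s−f) + s.
Here 1−s−f = 0.464 and s = 0.021.
u_1 = 0.100500 × 0.464 + 0.021 = 0.067632.
u_2 = 0.067632 × 0.464 + 0.021 = 0.052381.
u_3 = 0.052381 × 0.464 + 0.021 = 0.045305.

Unemployment rate after three quarters ≈ 4.53%.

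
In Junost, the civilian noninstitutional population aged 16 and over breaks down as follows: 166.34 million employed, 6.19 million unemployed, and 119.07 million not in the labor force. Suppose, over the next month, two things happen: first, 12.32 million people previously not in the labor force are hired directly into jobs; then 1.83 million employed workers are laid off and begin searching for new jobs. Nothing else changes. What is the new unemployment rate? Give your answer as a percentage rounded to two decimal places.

New unemployment rate ≈ 4.34%.

Initially, labor force = 166.34 + 6.19 = 172.53 million, so u = 6.19/172.53 = 3.59%.
After the first change, employed and labor force both rise by 12.32; unemployed unchanged → E = 178.66, U = 6.19, labor force = 184.85 million.
After the second change, employed falls and unemployed rises by 1.83; labor force unchanged → E = 176.83, U = 8.02, labor force = 184.85 million.
New unemployment rate = 8.02 / 184.85 = 4.34%.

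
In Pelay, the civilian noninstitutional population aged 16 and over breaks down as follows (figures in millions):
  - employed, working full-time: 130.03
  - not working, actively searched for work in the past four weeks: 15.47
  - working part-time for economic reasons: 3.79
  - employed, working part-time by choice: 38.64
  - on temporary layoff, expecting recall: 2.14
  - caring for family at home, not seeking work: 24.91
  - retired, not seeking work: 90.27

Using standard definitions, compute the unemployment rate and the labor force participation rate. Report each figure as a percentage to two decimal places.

Unemployment rate ≈ 9.27%; labor force participation rate ≈ 62.27%.

Employed = 130.03 + 3.79 + 38.64 = 172.46 million (anyone who worked, including part-time for economic reasons, counts as employed).
Unemployed = 15.47 + 2.14 = 17.61 million (jobless and actively searching, or on temporary layoff).
Labor force = 172.46 + 17.61 = 190.07 million.
Not in labor force = 24.91 + 90.27 = 115.18 million (those not working and not actively searching are outside the labor force).
Civilian working-age population = 190.07 + 115.18 = 305.25 million.
Unemployment rate = 17.61 / 190.07 = 9.27%.
Labor force participation rate = 190.07 / 305.25 = 62.27%.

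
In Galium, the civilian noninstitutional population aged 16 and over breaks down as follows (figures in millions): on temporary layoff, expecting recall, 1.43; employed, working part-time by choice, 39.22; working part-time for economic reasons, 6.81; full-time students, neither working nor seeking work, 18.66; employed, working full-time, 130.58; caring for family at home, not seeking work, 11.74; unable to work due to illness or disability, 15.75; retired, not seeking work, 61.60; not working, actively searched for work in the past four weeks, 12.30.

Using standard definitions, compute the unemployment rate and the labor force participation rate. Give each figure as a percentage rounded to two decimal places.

Unemployment rate ≈ 7.21%; labor force participation rate ≈ 63.85%.

Employed = 39.22 + 6.81 + 130.58 = 176.61 million (anyone who worked, including part-time for economic reasons, counts as employed).
Unemployed = 1.43 + 12.30 = 13.73 million (jobless and actively searching, or on temporary layoff).
Labor force = 176.61 + 13.73 = 190.34 million.
Not in labor force = 18.66 + 11.74 + 15.75 + 61.60 = 107.75 million (those not working and not actively searching are outside the labor force).
Civilian working-age population = 190.34 + 107.75 = 298.09 million.
Unemployment rate = 13.73 / 190.34 = 7.21%.
Labor force participation rate = 190.34 / 298.09 = 63.85%.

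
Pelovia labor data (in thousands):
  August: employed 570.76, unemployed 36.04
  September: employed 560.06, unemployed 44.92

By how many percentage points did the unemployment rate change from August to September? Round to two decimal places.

The unemployment rate changed by +1.49 percentage points.

August: labor force = 570.76 + 36.04 = 606.80; u = 36.04/606.80 = 5.94%.
September: labor force = 560.06 + 44.92 = 604.98; u = 44.92/604.98 = 7.43%.
Change = 7.43% − 5.94% = +1.49 pp.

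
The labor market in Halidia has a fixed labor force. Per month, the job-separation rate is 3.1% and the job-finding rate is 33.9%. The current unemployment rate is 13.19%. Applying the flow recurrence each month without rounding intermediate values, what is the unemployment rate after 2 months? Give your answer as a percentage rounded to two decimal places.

With a fixed labor force, u_{t+1} = u_t + s·(1−u_t) − f·u_t = u_t·(1−s−f) + s.
Here 1−s−f = 0.630 and s = 0.031.
u_1 = 0.131900 × 0.630 + 0.031 = 0.114097.
u_2 = 0.114097 × 0.630 + 0.031 = 0.102881.

Unemployment rate after two months ≈ 10.29%.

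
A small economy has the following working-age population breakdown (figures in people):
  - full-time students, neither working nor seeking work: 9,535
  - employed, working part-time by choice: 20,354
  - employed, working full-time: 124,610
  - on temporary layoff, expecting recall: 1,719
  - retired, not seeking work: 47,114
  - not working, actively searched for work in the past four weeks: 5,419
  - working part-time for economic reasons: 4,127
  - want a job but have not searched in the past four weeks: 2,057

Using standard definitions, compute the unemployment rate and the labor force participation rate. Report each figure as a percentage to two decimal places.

Employed = 20,354 + 124,610 + 4,127 = 149,091 (anyone who worked, including part-time for economic reasons, counts as employed).
Unemployed = 1,719 + 5,419 = 7,138 (jobless and actively searching, or on temporary layoff).
Labor force = 149,091 + 7,138 = 156,229.
Not in labor force = 9,535 + 47,114 + 2,057 = 58,706 (those not working and not actively searching are outside the labor force — including those who want a job but have given up searching).
Civilian working-age population = 156,229 + 58,706 = 214,935.
Unemployment rate = 7,138 / 156,229 = 4.57%.
Labor force participation rate = 156,229 / 214,935 = 72.69%.

Unemployment rate ≈ 4.57%; labor force participation rate ≈ 72.69%.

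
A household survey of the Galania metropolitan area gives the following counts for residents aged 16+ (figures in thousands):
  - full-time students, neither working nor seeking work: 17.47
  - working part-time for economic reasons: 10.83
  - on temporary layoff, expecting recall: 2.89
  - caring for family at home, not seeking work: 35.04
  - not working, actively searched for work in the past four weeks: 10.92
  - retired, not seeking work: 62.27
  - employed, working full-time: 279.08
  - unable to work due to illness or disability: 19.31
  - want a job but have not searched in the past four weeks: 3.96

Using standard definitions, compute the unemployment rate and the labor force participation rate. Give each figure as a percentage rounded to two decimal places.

Employed = 10.83 + 279.08 = 289.91 thousand (anyone who worked, including part-time for economic reasons, counts as employed).
Unemployed = 2.89 + 10.92 = 13.81 thousand (jobless and actively searching, or on temporary layoff).
Labor force = 289.91 + 13.81 = 303.72 thousand.
Not in labor force = 17.47 + 35.04 + 62.27 + 19.31 + 3.96 = 138.05 thousand (those not working and not actively searching are outside the labor force — including those who want a job but have given up searching).
Civilian working-age population = 303.72 + 138.05 = 441.77 thousand.
Unemployment rate = 13.81 / 303.72 = 4.55%.
Labor force participation rate = 303.72 / 441.77 = 68.75%.

Unemployment rate ≈ 4.55%; labor force participation rate ≈ 68.75%.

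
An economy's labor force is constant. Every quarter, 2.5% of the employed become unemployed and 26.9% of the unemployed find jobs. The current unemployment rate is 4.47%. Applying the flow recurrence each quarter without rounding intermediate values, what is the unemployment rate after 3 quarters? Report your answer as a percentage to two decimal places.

With a fixed labor force, u_{t+1} = u_t + s·(1−u_t) − f·u_t = u_t·(1−s−f) + s.
Here 1−s−f = 0.706 and s = 0.025.
u_1 = 0.044700 × 0.706 + 0.025 = 0.056558.
u_2 = 0.056558 × 0.706 + 0.025 = 0.064930.
u_3 = 0.064930 × 0.706 + 0.025 = 0.070841.

Unemployment rate after three quarters ≈ 7.08%.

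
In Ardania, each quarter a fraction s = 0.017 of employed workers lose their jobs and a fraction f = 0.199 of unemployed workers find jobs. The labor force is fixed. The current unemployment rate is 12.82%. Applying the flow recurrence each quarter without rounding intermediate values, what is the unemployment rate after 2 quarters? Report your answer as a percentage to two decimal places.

With a fixed labor force, u_{t+1} = u_t + s·(1−u_t) − f·u_t = u_t·(1−s−f) + s.
Here 1−s−f = 0.784 and s = 0.017.
u_1 = 0.128200 × 0.784 + 0.017 = 0.117509.
u_2 = 0.117509 × 0.784 + 0.017 = 0.109127.

Unemployment rate after two quarters ≈ 10.91%.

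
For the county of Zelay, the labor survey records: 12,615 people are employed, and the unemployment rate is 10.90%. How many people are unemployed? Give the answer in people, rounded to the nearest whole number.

About 1,543 are unemployed.

Let U be the number unemployed. The labor force is E + U, and U/(E+U) = 0.1090.
So U = 0.1090 × 12,615 / (1 − 0.1090) = 1375.04 / 0.8910 ≈ 1,543.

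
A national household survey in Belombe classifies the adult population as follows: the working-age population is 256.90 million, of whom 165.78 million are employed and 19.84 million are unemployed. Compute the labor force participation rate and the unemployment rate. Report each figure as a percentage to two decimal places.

Labor force participation rate ≈ 72.25%; unemployment rate ≈ 10.69%.

Labor force = employed + unemployed = 165.78 + 19.84 = 185.62 million.
Unemployment rate = 19.84 / 185.62 = 10.69%.
Labor force participation rate = 185.62 / 256.90 = 72.25%.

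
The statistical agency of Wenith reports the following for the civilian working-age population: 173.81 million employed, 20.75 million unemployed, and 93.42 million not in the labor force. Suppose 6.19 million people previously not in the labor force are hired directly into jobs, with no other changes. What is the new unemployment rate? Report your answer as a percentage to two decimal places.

Initially, labor force = 173.81 + 20.75 = 194.56 million, so u = 20.75/194.56 = 10.67%.
After the change, employed and labor force both rise by 6.19; unemployed unchanged → E = 180.00, U = 20.75, labor force = 200.75 million.
New unemployment rate = 20.75 / 200.75 = 10.34%.

New unemployment rate ≈ 10.34%.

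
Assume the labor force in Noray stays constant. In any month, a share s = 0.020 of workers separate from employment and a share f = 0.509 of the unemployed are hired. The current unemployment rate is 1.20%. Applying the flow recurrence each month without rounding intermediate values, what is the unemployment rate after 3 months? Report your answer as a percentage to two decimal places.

With a fixed labor force, u_{t+1} = u_t + s·(1−u_t) − f·u_t = u_t·(1−s−f) + s.
Here 1−s−f = 0.471 and s = 0.020.
u_1 = 0.012000 × 0.471 + 0.020 = 0.025652.
u_2 = 0.025652 × 0.471 + 0.020 = 0.032082.
u_3 = 0.032082 × 0.471 + 0.020 = 0.035111.

Unemployment rate after three months ≈ 3.51%.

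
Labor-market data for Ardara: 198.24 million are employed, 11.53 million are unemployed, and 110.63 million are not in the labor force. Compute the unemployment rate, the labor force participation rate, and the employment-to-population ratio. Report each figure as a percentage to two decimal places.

Labor force = employed + unemployed = 198.24 + 11.53 = 209.77 million.
Working-age population = 209.77 + 110.63 = 320.40 million.
Unemployment rate = 11.53 / 209.77 = 5.50%.
Labor force participation rate = 209.77 / 320.40 = 65.47%.
Employment-population ratio = 198.24 / 320.40 = 61.87%.

Unemployment rate ≈ 5.50%; labor force participation rate ≈ 65.47%; employment-population ratio ≈ 61.87%.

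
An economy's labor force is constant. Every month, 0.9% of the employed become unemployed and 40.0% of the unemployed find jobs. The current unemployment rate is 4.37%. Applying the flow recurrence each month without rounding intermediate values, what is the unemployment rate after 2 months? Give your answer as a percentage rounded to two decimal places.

With a fixed labor force, u_{t+1} = u_t + s·(1−u_t) − f·u_t = u_t·(1−s−f) + s.
Here 1−s−f = 0.591 and s = 0.009.
u_1 = 0.043700 × 0.591 + 0.009 = 0.034827.
u_2 = 0.034827 × 0.591 + 0.009 = 0.029583.

Unemployment rate after two months ≈ 2.96%.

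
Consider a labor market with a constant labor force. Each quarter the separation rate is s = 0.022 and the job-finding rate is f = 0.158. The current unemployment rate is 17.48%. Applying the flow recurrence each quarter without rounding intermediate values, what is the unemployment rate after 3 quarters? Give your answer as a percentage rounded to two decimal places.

Unemployment rate after three quarters ≈ 15.12%.

With a fixed labor force, u_{t+1} = u_t + s·(1−u_t) − f·u_t = u_t·(1−s−f) + s.
Here 1−s−f = 0.820 and s = 0.022.
u_1 = 0.174800 × 0.820 + 0.022 = 0.165336.
u_2 = 0.165336 × 0.820 + 0.022 = 0.157576.
u_3 = 0.157576 × 0.820 + 0.022 = 0.151212.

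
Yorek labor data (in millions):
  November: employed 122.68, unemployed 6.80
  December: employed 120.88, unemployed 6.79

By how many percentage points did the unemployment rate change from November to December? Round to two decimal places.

November: labor force = 122.68 + 6.80 = 129.48; u = 6.80/129.48 = 5.25%.
December: labor force = 120.88 + 6.79 = 127.67; u = 6.79/127.67 = 5.32%.
Change = 5.32% − 5.25% = +0.07 pp.

The unemployment rate changed by +0.07 percentage points.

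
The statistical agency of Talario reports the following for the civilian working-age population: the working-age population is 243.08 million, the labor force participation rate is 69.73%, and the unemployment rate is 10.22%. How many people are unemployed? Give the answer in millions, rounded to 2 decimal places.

Labor force = 0.6973 × 243.08 = 169.50 million.
Unemployed = 0.1022 × 169.50 ≈ 17.32 million.

About 17.32 million are unemployed.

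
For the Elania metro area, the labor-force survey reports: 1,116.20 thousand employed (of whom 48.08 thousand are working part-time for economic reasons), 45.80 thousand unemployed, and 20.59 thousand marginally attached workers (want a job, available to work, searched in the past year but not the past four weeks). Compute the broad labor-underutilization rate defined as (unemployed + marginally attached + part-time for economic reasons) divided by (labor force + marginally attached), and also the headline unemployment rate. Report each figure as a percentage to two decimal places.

Broad underutilization rate ≈ 9.68%; headline unemployment rate ≈ 3.94%.

Labor force = 1,116.20 + 45.80 = 1,162.00 thousand.
Numerator = 45.80 + 20.59 + 48.08 = 114.47 thousand.
Denominator = 1,162.00 + 20.59 = 1,182.59 thousand.
Broad rate = 114.47 / 1,182.59 = 9.68%.
Headline unemployment rate = 45.80 / 1,162.00 = 3.94%.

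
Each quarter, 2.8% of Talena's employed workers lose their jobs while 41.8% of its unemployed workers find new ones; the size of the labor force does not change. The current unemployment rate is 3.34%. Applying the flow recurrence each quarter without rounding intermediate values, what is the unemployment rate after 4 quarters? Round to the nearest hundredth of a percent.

Unemployment rate after four quarters ≈ 6.00%.

With a fixed labor force, u_{t+1} = u_t + s·(1−u_t) − f·u_t = u_t·(1−s−f) + s.
Here 1−s−f = 0.554 and s = 0.028.
u_1 = 0.033400 × 0.554 + 0.028 = 0.046504.
u_2 = 0.046504 × 0.554 + 0.028 = 0.053763.
u_3 = 0.053763 × 0.554 + 0.028 = 0.057785.
u_4 = 0.057785 × 0.554 + 0.028 = 0.060013.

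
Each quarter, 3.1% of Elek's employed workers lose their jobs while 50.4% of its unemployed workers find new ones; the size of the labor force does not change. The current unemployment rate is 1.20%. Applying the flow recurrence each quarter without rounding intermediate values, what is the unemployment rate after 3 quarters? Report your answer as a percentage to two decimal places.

Unemployment rate after three quarters ≈ 5.33%.

With a fixed labor force, u_{t+1} = u_t + s·(1−u_t) − f·u_t = u_t·(1−s−f) + s.
Here 1−s−f = 0.465 and s = 0.031.
u_1 = 0.012000 × 0.465 + 0.031 = 0.036580.
u_2 = 0.036580 × 0.465 + 0.031 = 0.048010.
u_3 = 0.048010 × 0.465 + 0.031 = 0.053325.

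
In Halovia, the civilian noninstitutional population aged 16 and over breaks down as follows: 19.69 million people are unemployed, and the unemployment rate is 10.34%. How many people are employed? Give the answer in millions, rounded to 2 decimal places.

Labor force = U / u = 19.69 / 0.1034 ≈ 190.43 million.
Employed = labor force − unemployed = 190.43 − 19.69 = 170.74 million.

About 170.74 million are employed.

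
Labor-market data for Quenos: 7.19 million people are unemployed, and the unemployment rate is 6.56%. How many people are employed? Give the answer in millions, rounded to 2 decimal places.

About 102.41 million are employed.

Labor force = U / u = 7.19 / 0.0656 ≈ 109.60 million.
Employed = labor force − unemployed = 109.60 − 7.19 = 102.41 million.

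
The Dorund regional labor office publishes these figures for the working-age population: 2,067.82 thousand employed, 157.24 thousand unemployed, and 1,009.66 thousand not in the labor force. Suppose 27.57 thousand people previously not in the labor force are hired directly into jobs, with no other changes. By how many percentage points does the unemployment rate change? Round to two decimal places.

The unemployment rate changes by −0.09 percentage points.

Initially, labor force = 2,067.82 + 157.24 = 2,225.06 thousand, so u = 157.24/2,225.06 = 7.07%.
After the change, employed and labor force both rise by 27.57; unemployed unchanged → E = 2,095.39, U = 157.24, labor force = 2,252.63 thousand.
New unemployment rate = 157.24 / 2,252.63 = 6.98%.
Change = 6.98% − 7.07% = −0.09 percentage points.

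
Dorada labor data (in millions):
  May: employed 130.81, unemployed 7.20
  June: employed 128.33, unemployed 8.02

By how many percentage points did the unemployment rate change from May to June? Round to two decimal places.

May: labor force = 130.81 + 7.20 = 138.01; u = 7.20/138.01 = 5.22%.
June: labor force = 128.33 + 8.02 = 136.35; u = 8.02/136.35 = 5.88%.
Change = 5.88% − 5.22% = +0.66 pp.

The unemployment rate changed by +0.66 percentage points.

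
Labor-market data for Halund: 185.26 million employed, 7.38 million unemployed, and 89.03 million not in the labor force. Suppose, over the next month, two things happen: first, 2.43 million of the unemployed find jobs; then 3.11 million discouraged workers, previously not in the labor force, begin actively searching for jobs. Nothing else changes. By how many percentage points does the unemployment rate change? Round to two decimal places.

Initially, labor force = 185.26 + 7.38 = 192.64 million, so u = 7.38/192.64 = 3.83%.
After the first change, unemployed falls and employed rises by 2.43; labor force unchanged → E = 187.69, U = 4.95, labor force = 192.64 million.
After the second change, unemployed and labor force both rise by 3.11 → E = 187.69, U = 8.06, labor force = 195.75 million.
New unemployment rate = 8.06 / 195.75 = 4.12%.
Change = 4.12% − 3.83% = +0.29 percentage points.

The unemployment rate changes by +0.29 percentage points.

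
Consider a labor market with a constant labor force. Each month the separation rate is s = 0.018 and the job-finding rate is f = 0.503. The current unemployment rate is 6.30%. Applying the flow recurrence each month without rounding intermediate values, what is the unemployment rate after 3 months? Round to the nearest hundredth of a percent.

Unemployment rate after three months ≈ 3.77%.

With a fixed labor force, u_{t+1} = u_t + s·(1−u_t) − f·u_t = u_t·(1−s−f) + s.
Here 1−s−f = 0.479 and s = 0.018.
u_1 = 0.063000 × 0.479 + 0.018 = 0.048177.
u_2 = 0.048177 × 0.479 + 0.018 = 0.041077.
u_3 = 0.041077 × 0.479 + 0.018 = 0.037676.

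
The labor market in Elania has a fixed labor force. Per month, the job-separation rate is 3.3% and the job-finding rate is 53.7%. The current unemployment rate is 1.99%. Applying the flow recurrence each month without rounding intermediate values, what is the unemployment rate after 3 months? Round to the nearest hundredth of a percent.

Unemployment rate after three months ≈ 5.49%.

With a fixed labor force, u_{t+1} = u_t + s·(1−u_t) − f·u_t = u_t·(1−s−f) + s.
Here 1−s−f = 0.430 and s = 0.033.
u_1 = 0.019900 × 0.430 + 0.033 = 0.041557.
u_2 = 0.041557 × 0.430 + 0.033 = 0.050870.
u_3 = 0.050870 × 0.430 + 0.033 = 0.054874.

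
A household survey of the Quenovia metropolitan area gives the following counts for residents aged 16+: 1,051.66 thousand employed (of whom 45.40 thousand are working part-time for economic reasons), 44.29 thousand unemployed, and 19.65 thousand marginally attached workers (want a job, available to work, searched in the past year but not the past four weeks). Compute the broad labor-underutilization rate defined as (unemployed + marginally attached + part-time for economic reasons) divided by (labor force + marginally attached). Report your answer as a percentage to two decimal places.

Broad underutilization rate ≈ 9.80%.

Labor force = 1,051.66 + 44.29 = 1,095.95 thousand.
Numerator = 44.29 + 19.65 + 45.40 = 109.34 thousand.
Denominator = 1,095.95 + 19.65 = 1,115.60 thousand.
Broad rate = 109.34 / 1,115.60 = 9.80%.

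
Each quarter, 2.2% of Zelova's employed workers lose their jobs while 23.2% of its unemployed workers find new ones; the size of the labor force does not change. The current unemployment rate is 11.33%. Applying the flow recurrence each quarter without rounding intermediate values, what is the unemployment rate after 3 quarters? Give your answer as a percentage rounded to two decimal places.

With a fixed labor force, u_{t+1} = u_t + s·(1−u_t) − f·u_t = u_t·(1−s−f) + s.
Here 1−s−f = 0.746 and s = 0.022.
u_1 = 0.113300 × 0.746 + 0.022 = 0.106522.
u_2 = 0.106522 × 0.746 + 0.022 = 0.101465.
u_3 = 0.101465 × 0.746 + 0.022 = 0.097693.

Unemployment rate after three quarters ≈ 9.77%.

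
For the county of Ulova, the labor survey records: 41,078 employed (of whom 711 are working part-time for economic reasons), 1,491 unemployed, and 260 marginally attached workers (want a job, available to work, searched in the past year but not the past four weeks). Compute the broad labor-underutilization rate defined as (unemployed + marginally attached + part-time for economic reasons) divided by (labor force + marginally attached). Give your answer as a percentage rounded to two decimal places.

Broad underutilization rate ≈ 5.75%.

Labor force = 41,078 + 1,491 = 42,569.
Numerator = 1,491 + 260 + 711 = 2,462.
Denominator = 42,569 + 260 = 42,829.
Broad rate = 2,462 / 42,829 = 5.75%.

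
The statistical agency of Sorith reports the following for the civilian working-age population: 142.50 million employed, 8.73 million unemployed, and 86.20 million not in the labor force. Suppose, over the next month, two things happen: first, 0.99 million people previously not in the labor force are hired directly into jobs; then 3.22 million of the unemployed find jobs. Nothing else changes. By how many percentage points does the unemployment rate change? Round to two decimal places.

The unemployment rate changes by −2.15 percentage points.

Initially, labor force = 142.50 + 8.73 = 151.23 million, so u = 8.73/151.23 = 5.77%.
After the first change, employed and labor force both rise by 0.99; unemployed unchanged → E = 143.49, U = 8.73, labor force = 152.22 million.
After the second change, unemployed falls and employed rises by 3.22; labor force unchanged → E = 146.71, U = 5.51, labor force = 152.22 million.
New unemployment rate = 5.51 / 152.22 = 3.62%.
Change = 3.62% − 5.77% = −2.15 percentage points.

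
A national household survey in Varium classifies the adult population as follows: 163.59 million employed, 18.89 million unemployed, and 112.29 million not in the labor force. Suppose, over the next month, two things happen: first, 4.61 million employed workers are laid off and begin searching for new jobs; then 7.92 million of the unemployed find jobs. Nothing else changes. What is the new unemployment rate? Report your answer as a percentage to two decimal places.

New unemployment rate ≈ 8.54%.

Initially, labor force = 163.59 + 18.89 = 182.48 million, so u = 18.89/182.48 = 10.35%.
After the first change, employed falls and unemployed rises by 4.61; labor force unchanged → E = 158.98, U = 23.50, labor force = 182.48 million.
After the second change, unemployed falls and employed rises by 7.92; labor force unchanged → E = 166.90, U = 15.58, labor force = 182.48 million.
New unemployment rate = 15.58 / 182.48 = 8.54%.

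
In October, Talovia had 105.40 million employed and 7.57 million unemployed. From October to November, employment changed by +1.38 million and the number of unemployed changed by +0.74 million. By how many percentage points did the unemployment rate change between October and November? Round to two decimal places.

October: labor force = 105.40 + 7.57 = 112.97; u = 7.57/112.97 = 6.70%.
November: labor force = 106.78 + 8.31 = 115.09; u = 8.31/115.09 = 7.22%.
Change = 7.22% − 6.70% = +0.52 pp.

The unemployment rate changed by +0.52 percentage points.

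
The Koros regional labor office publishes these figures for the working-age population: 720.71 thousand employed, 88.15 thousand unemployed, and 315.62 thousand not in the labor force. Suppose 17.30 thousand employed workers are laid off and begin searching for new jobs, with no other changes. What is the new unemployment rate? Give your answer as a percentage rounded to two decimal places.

New unemployment rate ≈ 13.04%.

Initially, labor force = 720.71 + 88.15 = 808.86 thousand, so u = 88.15/808.86 = 10.90%.
After the change, employed falls and unemployed rises by 17.30; labor force unchanged → E = 703.41, U = 105.45, labor force = 808.86 thousand.
New unemployment rate = 105.45 / 808.86 = 13.04%.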